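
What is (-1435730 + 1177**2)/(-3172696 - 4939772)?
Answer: 3877/624036 ≈ 0.0062128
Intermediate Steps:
(-1435730 + 1177**2)/(-3172696 - 4939772) = (-1435730 + 1385329)/(-8112468) = -50401*(-1/8112468) = 3877/624036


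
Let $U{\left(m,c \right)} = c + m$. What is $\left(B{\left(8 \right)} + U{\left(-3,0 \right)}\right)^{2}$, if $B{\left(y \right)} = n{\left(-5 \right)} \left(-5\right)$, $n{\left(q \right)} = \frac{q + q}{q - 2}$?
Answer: $\frac{5041}{49} \approx 102.88$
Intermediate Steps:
$n{\left(q \right)} = \frac{2 q}{-2 + q}$
$B{\left(y \right)} = - \frac{50}{7}$ ($B{\left(y \right)} = 2 \left(-5\right) \frac{1}{-2 - 5} \left(-5\right) = 2 \left(-5\right) \frac{1}{-7} \left(-5\right) = 2 \left(-5\right) \left(- \frac{1}{7}\right) \left(-5\right) = \frac{10}{7} \left(-5\right) = - \frac{50}{7}$)
$\left(B{\left(8 \right)} + U{\left(-3,0 \right)}\right)^{2} = \left(- \frac{50}{7} + \left(0 - 3\right)\right)^{2} = \left(- \frac{50}{7} - 3\right)^{2} = \left(- \frac{71}{7}\right)^{2} = \frac{5041}{49}$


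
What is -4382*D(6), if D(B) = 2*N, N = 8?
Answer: -70112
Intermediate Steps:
D(B) = 16 (D(B) = 2*8 = 16)
-4382*D(6) = -4382*16 = -70112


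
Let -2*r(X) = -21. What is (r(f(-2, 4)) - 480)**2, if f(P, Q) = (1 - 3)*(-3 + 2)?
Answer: 881721/4 ≈ 2.2043e+5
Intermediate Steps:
f(P, Q) = 2 (f(P, Q) = -2*(-1) = 2)
r(X) = 21/2 (r(X) = -1/2*(-21) = 21/2)
(r(f(-2, 4)) - 480)**2 = (21/2 - 480)**2 = (-939/2)**2 = 881721/4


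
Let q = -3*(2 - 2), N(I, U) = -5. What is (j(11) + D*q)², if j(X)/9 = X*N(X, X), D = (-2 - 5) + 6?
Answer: 245025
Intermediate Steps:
D = -1 (D = -7 + 6 = -1)
j(X) = -45*X (j(X) = 9*(X*(-5)) = 9*(-5*X) = -45*X)
q = 0 (q = -3*0 = 0)
(j(11) + D*q)² = (-45*11 - 1*0)² = (-495 + 0)² = (-495)² = 245025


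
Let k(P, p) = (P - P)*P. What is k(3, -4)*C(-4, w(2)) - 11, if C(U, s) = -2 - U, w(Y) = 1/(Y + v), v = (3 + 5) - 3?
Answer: -11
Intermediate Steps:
v = 5 (v = 8 - 3 = 5)
k(P, p) = 0 (k(P, p) = 0*P = 0)
w(Y) = 1/(5 + Y) (w(Y) = 1/(Y + 5) = 1/(5 + Y))
k(3, -4)*C(-4, w(2)) - 11 = 0*(-2 - 1*(-4)) - 11 = 0*(-2 + 4) - 11 = 0*2 - 11 = 0 - 11 = -11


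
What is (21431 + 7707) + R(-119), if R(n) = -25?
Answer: 29113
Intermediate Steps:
(21431 + 7707) + R(-119) = (21431 + 7707) - 25 = 29138 - 25 = 29113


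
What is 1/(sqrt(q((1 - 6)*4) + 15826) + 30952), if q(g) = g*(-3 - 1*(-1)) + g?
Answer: 15476/479005229 - sqrt(15846)/958010458 ≈ 3.2177e-5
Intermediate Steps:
q(g) = -g (q(g) = g*(-3 + 1) + g = g*(-2) + g = -2*g + g = -g)
1/(sqrt(q((1 - 6)*4) + 15826) + 30952) = 1/(sqrt(-(1 - 6)*4 + 15826) + 30952) = 1/(sqrt(-(-5)*4 + 15826) + 30952) = 1/(sqrt(-1*(-20) + 15826) + 30952) = 1/(sqrt(20 + 15826) + 30952) = 1/(sqrt(15846) + 30952) = 1/(30952 + sqrt(15846))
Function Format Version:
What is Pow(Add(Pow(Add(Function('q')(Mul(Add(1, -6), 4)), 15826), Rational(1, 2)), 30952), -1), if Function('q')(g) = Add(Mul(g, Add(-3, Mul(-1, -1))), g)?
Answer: Add(Rational(15476, 479005229), Mul(Rational(-1, 958010458), Pow(15846, Rational(1, 2)))) ≈ 3.2177e-5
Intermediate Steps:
Function('q')(g) = Mul(-1, g) (Function('q')(g) = Add(Mul(g, Add(-3, 1)), g) = Add(Mul(g, -2), g) = Add(Mul(-2, g), g) = Mul(-1, g))
Pow(Add(Pow(Add(Function('q')(Mul(Add(1, -6), 4)), 15826), Rational(1, 2)), 30952), -1) = Pow(Add(Pow(Add(Mul(-1, Mul(Add(1, -6), 4)), 15826), Rational(1, 2)), 30952), -1) = Pow(Add(Pow(Add(Mul(-1, Mul(-5, 4)), 15826), Rational(1, 2)), 30952), -1) = Pow(Add(Pow(Add(Mul(-1, -20), 15826), Rational(1, 2)), 30952), -1) = Pow(Add(Pow(Add(20, 15826), Rational(1, 2)), 30952), -1) = Pow(Add(Pow(15846, Rational(1, 2)), 30952), -1) = Pow(Add(30952, Pow(15846, Rational(1, 2))), -1)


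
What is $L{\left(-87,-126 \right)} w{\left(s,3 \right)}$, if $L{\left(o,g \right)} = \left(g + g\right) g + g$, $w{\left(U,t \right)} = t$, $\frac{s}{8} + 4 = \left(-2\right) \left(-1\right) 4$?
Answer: $94878$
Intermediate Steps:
$s = 32$ ($s = -32 + 8 \left(-2\right) \left(-1\right) 4 = -32 + 8 \cdot 2 \cdot 4 = -32 + 8 \cdot 8 = -32 + 64 = 32$)
$L{\left(o,g \right)} = g + 2 g^{2}$ ($L{\left(o,g \right)} = 2 g g + g = 2 g^{2} + g = g + 2 g^{2}$)
$L{\left(-87,-126 \right)} w{\left(s,3 \right)} = - 126 \left(1 + 2 \left(-126\right)\right) 3 = - 126 \left(1 - 252\right) 3 = \left(-126\right) \left(-251\right) 3 = 31626 \cdot 3 = 94878$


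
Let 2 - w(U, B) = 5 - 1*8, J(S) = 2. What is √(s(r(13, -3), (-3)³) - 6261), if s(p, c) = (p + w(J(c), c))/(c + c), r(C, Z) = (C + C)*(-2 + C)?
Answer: I*√225590/6 ≈ 79.161*I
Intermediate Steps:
w(U, B) = 5 (w(U, B) = 2 - (5 - 1*8) = 2 - (5 - 8) = 2 - 1*(-3) = 2 + 3 = 5)
r(C, Z) = 2*C*(-2 + C) (r(C, Z) = (2*C)*(-2 + C) = 2*C*(-2 + C))
s(p, c) = (5 + p)/(2*c) (s(p, c) = (p + 5)/(c + c) = (5 + p)/((2*c)) = (5 + p)*(1/(2*c)) = (5 + p)/(2*c))
√(s(r(13, -3), (-3)³) - 6261) = √((5 + 2*13*(-2 + 13))/(2*((-3)³)) - 6261) = √((½)*(5 + 2*13*11)/(-27) - 6261) = √((½)*(-1/27)*(5 + 286) - 6261) = √((½)*(-1/27)*291 - 6261) = √(-97/18 - 6261) = √(-112795/18) = I*√225590/6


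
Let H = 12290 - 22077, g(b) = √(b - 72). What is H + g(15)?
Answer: -9787 + I*√57 ≈ -9787.0 + 7.5498*I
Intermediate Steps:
g(b) = √(-72 + b)
H = -9787
H + g(15) = -9787 + √(-72 + 15) = -9787 + √(-57) = -9787 + I*√57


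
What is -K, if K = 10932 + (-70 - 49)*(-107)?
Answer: -23665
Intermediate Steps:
K = 23665 (K = 10932 - 119*(-107) = 10932 + 12733 = 23665)
-K = -1*23665 = -23665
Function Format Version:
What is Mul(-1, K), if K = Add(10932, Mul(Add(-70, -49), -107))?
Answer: -23665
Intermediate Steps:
K = 23665 (K = Add(10932, Mul(-119, -107)) = Add(10932, 12733) = 23665)
Mul(-1, K) = Mul(-1, 23665) = -23665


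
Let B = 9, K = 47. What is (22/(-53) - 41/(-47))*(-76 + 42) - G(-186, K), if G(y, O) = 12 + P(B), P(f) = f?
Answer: -91037/2491 ≈ -36.546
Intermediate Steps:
G(y, O) = 21 (G(y, O) = 12 + 9 = 21)
(22/(-53) - 41/(-47))*(-76 + 42) - G(-186, K) = (22/(-53) - 41/(-47))*(-76 + 42) - 1*21 = (22*(-1/53) - 41*(-1/47))*(-34) - 21 = (-22/53 + 41/47)*(-34) - 21 = (1139/2491)*(-34) - 21 = -38726/2491 - 21 = -91037/2491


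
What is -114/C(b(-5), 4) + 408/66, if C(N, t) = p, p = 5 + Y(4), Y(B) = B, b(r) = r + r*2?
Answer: -214/33 ≈ -6.4848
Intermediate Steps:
b(r) = 3*r (b(r) = r + 2*r = 3*r)
p = 9 (p = 5 + 4 = 9)
C(N, t) = 9
-114/C(b(-5), 4) + 408/66 = -114/9 + 408/66 = -114*⅑ + 408*(1/66) = -38/3 + 68/11 = -214/33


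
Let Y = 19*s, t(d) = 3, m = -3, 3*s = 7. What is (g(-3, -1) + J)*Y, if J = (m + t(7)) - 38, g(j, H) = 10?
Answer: -3724/3 ≈ -1241.3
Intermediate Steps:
s = 7/3 (s = (⅓)*7 = 7/3 ≈ 2.3333)
Y = 133/3 (Y = 19*(7/3) = 133/3 ≈ 44.333)
J = -38 (J = (-3 + 3) - 38 = 0 - 38 = -38)
(g(-3, -1) + J)*Y = (10 - 38)*(133/3) = -28*133/3 = -3724/3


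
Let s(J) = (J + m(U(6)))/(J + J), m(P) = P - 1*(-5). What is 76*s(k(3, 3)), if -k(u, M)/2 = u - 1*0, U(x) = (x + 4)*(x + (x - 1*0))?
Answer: -2261/3 ≈ -753.67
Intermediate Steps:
U(x) = 2*x*(4 + x) (U(x) = (4 + x)*(x + (x + 0)) = (4 + x)*(x + x) = (4 + x)*(2*x) = 2*x*(4 + x))
m(P) = 5 + P (m(P) = P + 5 = 5 + P)
k(u, M) = -2*u (k(u, M) = -2*(u - 1*0) = -2*(u + 0) = -2*u)
s(J) = (125 + J)/(2*J) (s(J) = (J + (5 + 2*6*(4 + 6)))/(J + J) = (J + (5 + 2*6*10))/((2*J)) = (J + (5 + 120))*(1/(2*J)) = (J + 125)*(1/(2*J)) = (125 + J)*(1/(2*J)) = (125 + J)/(2*J))
76*s(k(3, 3)) = 76*((125 - 2*3)/(2*((-2*3)))) = 76*((½)*(125 - 6)/(-6)) = 76*((½)*(-⅙)*119) = 76*(-119/12) = -2261/3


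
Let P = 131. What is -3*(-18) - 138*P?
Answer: -18024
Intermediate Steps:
-3*(-18) - 138*P = -3*(-18) - 138*131 = 54 - 18078 = -18024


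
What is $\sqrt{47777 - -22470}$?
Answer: $\sqrt{70247} \approx 265.04$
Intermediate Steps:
$\sqrt{47777 - -22470} = \sqrt{47777 + \left(-1427 + 23897\right)} = \sqrt{47777 + 22470} = \sqrt{70247}$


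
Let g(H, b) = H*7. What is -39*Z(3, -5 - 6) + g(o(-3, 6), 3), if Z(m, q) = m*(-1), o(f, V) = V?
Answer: 159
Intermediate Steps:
g(H, b) = 7*H
Z(m, q) = -m
-39*Z(3, -5 - 6) + g(o(-3, 6), 3) = -(-39)*3 + 7*6 = -39*(-3) + 42 = 117 + 42 = 159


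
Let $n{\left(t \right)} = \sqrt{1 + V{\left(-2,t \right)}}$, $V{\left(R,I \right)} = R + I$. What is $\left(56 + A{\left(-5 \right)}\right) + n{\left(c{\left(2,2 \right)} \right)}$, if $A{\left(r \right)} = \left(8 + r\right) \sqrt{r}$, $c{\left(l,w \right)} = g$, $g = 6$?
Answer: $56 + \sqrt{5} \left(1 + 3 i\right) \approx 58.236 + 6.7082 i$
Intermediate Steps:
$c{\left(l,w \right)} = 6$
$A{\left(r \right)} = \sqrt{r} \left(8 + r\right)$
$V{\left(R,I \right)} = I + R$
$n{\left(t \right)} = \sqrt{-1 + t}$ ($n{\left(t \right)} = \sqrt{1 + \left(t - 2\right)} = \sqrt{1 + \left(-2 + t\right)} = \sqrt{-1 + t}$)
$\left(56 + A{\left(-5 \right)}\right) + n{\left(c{\left(2,2 \right)} \right)} = \left(56 + \sqrt{-5} \left(8 - 5\right)\right) + \sqrt{-1 + 6} = \left(56 + i \sqrt{5} \cdot 3\right) + \sqrt{5} = \left(56 + 3 i \sqrt{5}\right) + \sqrt{5} = 56 + \sqrt{5} + 3 i \sqrt{5}$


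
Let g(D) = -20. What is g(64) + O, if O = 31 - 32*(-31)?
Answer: 1003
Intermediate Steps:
O = 1023 (O = 31 + 992 = 1023)
g(64) + O = -20 + 1023 = 1003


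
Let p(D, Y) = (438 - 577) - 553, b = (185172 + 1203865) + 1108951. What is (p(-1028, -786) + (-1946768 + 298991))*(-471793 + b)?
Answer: -3340119645455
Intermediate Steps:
b = 2497988 (b = 1389037 + 1108951 = 2497988)
p(D, Y) = -692 (p(D, Y) = -139 - 553 = -692)
(p(-1028, -786) + (-1946768 + 298991))*(-471793 + b) = (-692 + (-1946768 + 298991))*(-471793 + 2497988) = (-692 - 1647777)*2026195 = -1648469*2026195 = -3340119645455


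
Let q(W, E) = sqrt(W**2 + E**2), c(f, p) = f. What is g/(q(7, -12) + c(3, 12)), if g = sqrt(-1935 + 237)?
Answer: -3*I*sqrt(1698)/184 + I*sqrt(327714)/184 ≈ 2.4394*I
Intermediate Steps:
g = I*sqrt(1698) (g = sqrt(-1698) = I*sqrt(1698) ≈ 41.207*I)
q(W, E) = sqrt(E**2 + W**2)
g/(q(7, -12) + c(3, 12)) = (I*sqrt(1698))/(sqrt((-12)**2 + 7**2) + 3) = (I*sqrt(1698))/(sqrt(144 + 49) + 3) = (I*sqrt(1698))/(sqrt(193) + 3) = (I*sqrt(1698))/(3 + sqrt(193)) = I*sqrt(1698)/(3 + sqrt(193))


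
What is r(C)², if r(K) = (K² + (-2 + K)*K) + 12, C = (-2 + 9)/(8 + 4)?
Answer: 687241/5184 ≈ 132.57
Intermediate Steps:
C = 7/12 ≈ 0.58333
r(K) = 12 + K² + K*(-2 + K) (r(K) = (K² + K*(-2 + K)) + 12 = 12 + K² + K*(-2 + K))
r(C)² = (12 - 2*7/12 + 2*(7/12)²)² = (12 - 7/6 + 2*(49/144))² = (12 - 7/6 + 49/72)² = (829/72)² = 687241/5184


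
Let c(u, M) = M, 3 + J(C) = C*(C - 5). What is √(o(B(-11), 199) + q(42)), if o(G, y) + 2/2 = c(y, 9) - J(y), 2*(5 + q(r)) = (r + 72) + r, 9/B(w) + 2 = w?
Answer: I*√38522 ≈ 196.27*I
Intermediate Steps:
J(C) = -3 + C*(-5 + C) (J(C) = -3 + C*(C - 5) = -3 + C*(-5 + C))
B(w) = 9/(-2 + w)
q(r) = 31 + r (q(r) = -5 + ((r + 72) + r)/2 = -5 + ((72 + r) + r)/2 = -5 + (72 + 2*r)/2 = -5 + (36 + r) = 31 + r)
o(G, y) = 11 - y² + 5*y (o(G, y) = -1 + (9 - (-3 + y² - 5*y)) = -1 + (9 + (3 - y² + 5*y)) = -1 + (12 - y² + 5*y) = 11 - y² + 5*y)
√(o(B(-11), 199) + q(42)) = √((11 - 1*199² + 5*199) + (31 + 42)) = √((11 - 1*39601 + 995) + 73) = √((11 - 39601 + 995) + 73) = √(-38595 + 73) = √(-38522) = I*√38522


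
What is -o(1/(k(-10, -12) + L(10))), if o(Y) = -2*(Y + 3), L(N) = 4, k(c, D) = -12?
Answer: 23/4 ≈ 5.7500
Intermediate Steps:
o(Y) = -6 - 2*Y (o(Y) = -2*(3 + Y) = -6 - 2*Y)
-o(1/(k(-10, -12) + L(10))) = -(-6 - 2/(-12 + 4)) = -(-6 - 2/(-8)) = -(-6 - 2*(-⅛)) = -(-6 + ¼) = -1*(-23/4) = 23/4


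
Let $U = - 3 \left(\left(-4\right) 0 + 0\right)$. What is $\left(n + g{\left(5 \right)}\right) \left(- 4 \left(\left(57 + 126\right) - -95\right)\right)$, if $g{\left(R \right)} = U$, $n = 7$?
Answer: $-7784$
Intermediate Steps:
$U = 0$ ($U = - 3 \left(0 + 0\right) = \left(-3\right) 0 = 0$)
$g{\left(R \right)} = 0$
$\left(n + g{\left(5 \right)}\right) \left(- 4 \left(\left(57 + 126\right) - -95\right)\right) = \left(7 + 0\right) \left(- 4 \left(\left(57 + 126\right) - -95\right)\right) = 7 \left(- 4 \left(183 + 95\right)\right) = 7 \left(\left(-4\right) 278\right) = 7 \left(-1112\right) = -7784$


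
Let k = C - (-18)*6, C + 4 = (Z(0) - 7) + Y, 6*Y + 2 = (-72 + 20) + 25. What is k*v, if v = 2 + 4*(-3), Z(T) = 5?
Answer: -2915/3 ≈ -971.67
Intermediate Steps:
Y = -29/6 (Y = -⅓ + ((-72 + 20) + 25)/6 = -⅓ + (-52 + 25)/6 = -⅓ + (⅙)*(-27) = -⅓ - 9/2 = -29/6 ≈ -4.8333)
C = -65/6 (C = -4 + ((5 - 7) - 29/6) = -4 + (-2 - 29/6) = -4 - 41/6 = -65/6 ≈ -10.833)
v = -10 (v = 2 - 12 = -10)
k = 583/6 (k = -65/6 - (-18)*6 = -65/6 - 1*(-108) = -65/6 + 108 = 583/6 ≈ 97.167)
k*v = (583/6)*(-10) = -2915/3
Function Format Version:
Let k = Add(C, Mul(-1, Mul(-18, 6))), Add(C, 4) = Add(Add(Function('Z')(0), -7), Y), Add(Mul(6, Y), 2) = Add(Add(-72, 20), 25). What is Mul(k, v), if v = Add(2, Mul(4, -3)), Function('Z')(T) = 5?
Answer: Rational(-2915, 3) ≈ -971.67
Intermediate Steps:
Y = Rational(-29, 6) (Y = Add(Rational(-1, 3), Mul(Rational(1, 6), Add(Add(-72, 20), 25))) = Add(Rational(-1, 3), Mul(Rational(1, 6), Add(-52, 25))) = Add(Rational(-1, 3), Mul(Rational(1, 6), -27)) = Add(Rational(-1, 3), Rational(-9, 2)) = Rational(-29, 6) ≈ -4.8333)
C = Rational(-65, 6) (C = Add(-4, Add(Add(5, -7), Rational(-29, 6))) = Add(-4, Add(-2, Rational(-29, 6))) = Add(-4, Rational(-41, 6)) = Rational(-65, 6) ≈ -10.833)
v = -10 (v = Add(2, -12) = -10)
k = Rational(583, 6) (k = Add(Rational(-65, 6), Mul(-1, Mul(-18, 6))) = Add(Rational(-65, 6), Mul(-1, -108)) = Add(Rational(-65, 6), 108) = Rational(583, 6) ≈ 97.167)
Mul(k, v) = Mul(Rational(583, 6), -10) = Rational(-2915, 3)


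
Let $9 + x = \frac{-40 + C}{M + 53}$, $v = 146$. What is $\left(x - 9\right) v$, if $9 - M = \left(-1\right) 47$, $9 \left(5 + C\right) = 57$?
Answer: $- \frac{876292}{327} \approx -2679.8$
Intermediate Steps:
$C = \frac{4}{3}$ ($C = -5 + \frac{1}{9} \cdot 57 = -5 + \frac{19}{3} = \frac{4}{3} \approx 1.3333$)
$M = 56$ ($M = 9 - \left(-1\right) 47 = 9 - -47 = 9 + 47 = 56$)
$x = - \frac{3059}{327}$ ($x = -9 + \frac{-40 + \frac{4}{3}}{56 + 53} = -9 - \frac{116}{3 \cdot 109} = -9 - \frac{116}{327} = - \frac{3059}{327} \approx -9.3547$)
$\left(x - 9\right) v = \left(- \frac{3059}{327} - 9\right) 146 = \left(- \frac{6002}{327}\right) 146 = - \frac{876292}{327}$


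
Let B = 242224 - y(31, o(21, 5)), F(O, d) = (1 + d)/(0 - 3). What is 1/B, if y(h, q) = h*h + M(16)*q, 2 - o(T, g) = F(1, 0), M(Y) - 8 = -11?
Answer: 1/241270 ≈ 4.1447e-6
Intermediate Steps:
M(Y) = -3 (M(Y) = 8 - 11 = -3)
F(O, d) = -⅓ - d/3 (F(O, d) = (1 + d)/(-3) = (1 + d)*(-⅓) = -⅓ - d/3)
o(T, g) = 7/3 (o(T, g) = 2 - (-⅓ - ⅓*0) = 2 - (-⅓ + 0) = 2 - 1*(-⅓) = 2 + ⅓ = 7/3)
y(h, q) = h² - 3*q (y(h, q) = h*h - 3*q = h² - 3*q)
B = 241270 (B = 242224 - (31² - 3*7/3) = 242224 - (961 - 7) = 242224 - 1*954 = 242224 - 954 = 241270)
1/B = 1/241270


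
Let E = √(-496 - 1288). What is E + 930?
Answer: 930 + 2*I*√446 ≈ 930.0 + 42.237*I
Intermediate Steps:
E = 2*I*√446 (E = √(-1784) = 2*I*√446 ≈ 42.237*I)
E + 930 = 2*I*√446 + 930 = 930 + 2*I*√446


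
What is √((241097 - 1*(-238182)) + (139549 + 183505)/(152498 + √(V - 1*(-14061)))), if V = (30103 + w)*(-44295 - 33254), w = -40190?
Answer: √(36544705998 + 479279*√195562706)/√(76249 + √195562706) ≈ 692.30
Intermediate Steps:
V = 782236763 (V = (30103 - 40190)*(-44295 - 33254) = -10087*(-77549) = 782236763)
√((241097 - 1*(-238182)) + (139549 + 183505)/(152498 + √(V - 1*(-14061)))) = √((241097 - 1*(-238182)) + (139549 + 183505)/(152498 + √(782236763 - 1*(-14061)))) = √((241097 + 238182) + 323054/(152498 + √(782236763 + 14061))) = √(479279 + 323054/(152498 + √782250824)) = √(479279 + 323054/(152498 + 2*√195562706))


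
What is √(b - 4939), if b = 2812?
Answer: I*√2127 ≈ 46.119*I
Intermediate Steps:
√(b - 4939) = √(2812 - 4939) = √(-2127) = I*√2127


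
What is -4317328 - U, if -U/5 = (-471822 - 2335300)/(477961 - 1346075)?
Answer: -1873959421891/434057 ≈ -4.3173e+6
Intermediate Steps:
U = -7017805/434057 (U = -5*(-471822 - 2335300)/(477961 - 1346075) = -(-14035610)/(-868114) = -(-14035610)*(-1)/868114 = -5*1403561/434057 = -7017805/434057 ≈ -16.168)
-4317328 - U = -4317328 - 1*(-7017805/434057) = -4317328 + 7017805/434057 = -1873959421891/434057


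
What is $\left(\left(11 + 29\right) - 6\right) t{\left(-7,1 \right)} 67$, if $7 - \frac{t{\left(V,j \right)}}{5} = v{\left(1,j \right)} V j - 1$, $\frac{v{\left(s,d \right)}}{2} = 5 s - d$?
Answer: $728960$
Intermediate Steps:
$v{\left(s,d \right)} = - 2 d + 10 s$ ($v{\left(s,d \right)} = 2 \left(5 s - d\right) = 2 \left(- d + 5 s\right) = - 2 d + 10 s$)
$t{\left(V,j \right)} = 40 - 5 V j \left(10 - 2 j\right)$ ($t{\left(V,j \right)} = 35 - 5 \left(\left(- 2 j + 10 \cdot 1\right) V j - 1\right) = 35 - 5 \left(\left(- 2 j + 10\right) V j - 1\right) = 35 - 5 \left(\left(10 - 2 j\right) V j - 1\right) = 35 - 5 \left(V \left(10 - 2 j\right) j - 1\right) = 35 - 5 \left(V j \left(10 - 2 j\right) - 1\right) = 35 - 5 \left(-1 + V j \left(10 - 2 j\right)\right) = 35 - \left(-5 + 5 V j \left(10 - 2 j\right)\right) = 40 - 5 V j \left(10 - 2 j\right)$)
$\left(\left(11 + 29\right) - 6\right) t{\left(-7,1 \right)} 67 = \left(\left(11 + 29\right) - 6\right) \left(40 + 10 \left(-7\right) 1 \left(-5 + 1\right)\right) 67 = \left(40 - 6\right) \left(40 + 10 \left(-7\right) 1 \left(-4\right)\right) 67 = 34 \left(40 + 280\right) 67 = 34 \cdot 320 \cdot 67 = 10880 \cdot 67 = 728960$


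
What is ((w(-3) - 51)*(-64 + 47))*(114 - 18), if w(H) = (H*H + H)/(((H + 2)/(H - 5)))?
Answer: 4896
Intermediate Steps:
w(H) = (-5 + H)*(H + H²)/(2 + H) (w(H) = (H² + H)/(((2 + H)/(-5 + H))) = (H + H²)/(((2 + H)/(-5 + H))) = (H + H²)*((-5 + H)/(2 + H)) = (-5 + H)*(H + H²)/(2 + H))
((w(-3) - 51)*(-64 + 47))*(114 - 18) = ((-3*(-5 + (-3)² - 4*(-3))/(2 - 3) - 51)*(-64 + 47))*(114 - 18) = ((-3*(-5 + 9 + 12)/(-1) - 51)*(-17))*96 = ((-3*(-1)*16 - 51)*(-17))*96 = ((48 - 51)*(-17))*96 = -3*(-17)*96 = 51*96 = 4896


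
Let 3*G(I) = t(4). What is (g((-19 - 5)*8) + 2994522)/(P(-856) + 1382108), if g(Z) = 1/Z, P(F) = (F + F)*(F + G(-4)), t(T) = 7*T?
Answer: 574948223/543667456 ≈ 1.0575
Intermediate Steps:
G(I) = 28/3 (G(I) = (7*4)/3 = (1/3)*28 = 28/3)
P(F) = 2*F*(28/3 + F) (P(F) = (F + F)*(F + 28/3) = (2*F)*(28/3 + F) = 2*F*(28/3 + F))
(g((-19 - 5)*8) + 2994522)/(P(-856) + 1382108) = (1/((-19 - 5)*8) + 2994522)/((2/3)*(-856)*(28 + 3*(-856)) + 1382108) = (1/(-24*8) + 2994522)/((2/3)*(-856)*(28 - 2568) + 1382108) = (1/(-192) + 2994522)/((2/3)*(-856)*(-2540) + 1382108) = (-1/192 + 2994522)/(4348480/3 + 1382108) = 574948223/(192*(8494804/3)) = (574948223/192)*(3/8494804) = 574948223/543667456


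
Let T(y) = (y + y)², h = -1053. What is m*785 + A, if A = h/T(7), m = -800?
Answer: -123089053/196 ≈ -6.2801e+5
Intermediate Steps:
T(y) = 4*y² (T(y) = (2*y)² = 4*y²)
A = -1053/196 (A = -1053/(4*7²) = -1053/(4*49) = -1053/196 ≈ -5.3725)
m*785 + A = -800*785 - 1053/196 = -628000 - 1053/196 = -123089053/196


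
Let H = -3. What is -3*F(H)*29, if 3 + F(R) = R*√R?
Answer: 261 + 261*I*√3 ≈ 261.0 + 452.07*I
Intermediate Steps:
F(R) = -3 + R^(3/2) (F(R) = -3 + R*√R = -3 + R^(3/2))
-3*F(H)*29 = -3*(-3 + (-3)^(3/2))*29 = -3*(-3 - 3*I*√3)*29 = (9 + 9*I*√3)*29 = 261 + 261*I*√3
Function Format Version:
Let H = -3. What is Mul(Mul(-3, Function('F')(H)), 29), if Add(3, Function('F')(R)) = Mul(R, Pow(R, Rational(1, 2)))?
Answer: Add(261, Mul(261, I, Pow(3, Rational(1, 2)))) ≈ Add(261.00, Mul(452.07, I))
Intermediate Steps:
Function('F')(R) = Add(-3, Pow(R, Rational(3, 2))) (Function('F')(R) = Add(-3, Mul(R, Pow(R, Rational(1, 2)))) = Add(-3, Pow(R, Rational(3, 2))))
Mul(Mul(-3, Function('F')(H)), 29) = Mul(Mul(-3, Add(-3, Pow(-3, Rational(3, 2)))), 29) = Mul(Mul(-3, Add(-3, Mul(-3, I, Pow(3, Rational(1, 2))))), 29) = Mul(Add(9, Mul(9, I, Pow(3, Rational(1, 2)))), 29) = Add(261, Mul(261, I, Pow(3, Rational(1, 2))))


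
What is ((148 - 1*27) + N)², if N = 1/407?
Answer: 2425365504/165649 ≈ 14642.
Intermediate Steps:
N = 1/407 ≈ 0.0024570
((148 - 1*27) + N)² = ((148 - 1*27) + 1/407)² = ((148 - 27) + 1/407)² = (121 + 1/407)² = (49248/407)² = 2425365504/165649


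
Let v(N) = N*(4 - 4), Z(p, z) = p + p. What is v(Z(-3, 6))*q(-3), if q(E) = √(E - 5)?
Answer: 0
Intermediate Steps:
q(E) = √(-5 + E)
Z(p, z) = 2*p
v(N) = 0 (v(N) = N*0 = 0)
v(Z(-3, 6))*q(-3) = 0*√(-5 - 3) = 0*√(-8) = 0*(2*I*√2) = 0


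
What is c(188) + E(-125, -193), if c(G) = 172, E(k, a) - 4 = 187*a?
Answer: -35915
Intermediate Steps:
E(k, a) = 4 + 187*a
c(188) + E(-125, -193) = 172 + (4 + 187*(-193)) = 172 + (4 - 36091) = 172 - 36087 = -35915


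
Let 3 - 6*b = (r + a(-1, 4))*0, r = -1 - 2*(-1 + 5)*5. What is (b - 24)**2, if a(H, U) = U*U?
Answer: 2209/4 ≈ 552.25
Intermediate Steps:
a(H, U) = U**2
r = -41 (r = -1 - 8*5 = -1 - 2*20 = -1 - 40 = -41)
b = 1/2 (b = 1/2 - (-41 + 4**2)*0/6 = 1/2 - (-41 + 16)*0/6 = 1/2 - (-25)*0/6 = 1/2 - 1/6*0 = 1/2 + 0 = 1/2 ≈ 0.50000)
(b - 24)**2 = (1/2 - 24)**2 = (-47/2)**2 = 2209/4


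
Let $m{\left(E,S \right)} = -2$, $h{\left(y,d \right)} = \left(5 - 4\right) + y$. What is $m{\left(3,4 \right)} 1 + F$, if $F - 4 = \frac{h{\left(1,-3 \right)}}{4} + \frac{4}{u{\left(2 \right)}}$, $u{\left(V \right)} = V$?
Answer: $\frac{9}{2} \approx 4.5$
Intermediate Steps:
$h{\left(y,d \right)} = 1 + y$
$F = \frac{13}{2}$ ($F = 4 + \left(\frac{1 + 1}{4} + \frac{4}{2}\right) = 4 + \left(2 \cdot \frac{1}{4} + 4 \cdot \frac{1}{2}\right) = 4 + \left(\frac{1}{2} + 2\right) = 4 + \frac{5}{2} = \frac{13}{2} \approx 6.5$)
$m{\left(3,4 \right)} 1 + F = \left(-2\right) 1 + \frac{13}{2} = -2 + \frac{13}{2} = \frac{9}{2}$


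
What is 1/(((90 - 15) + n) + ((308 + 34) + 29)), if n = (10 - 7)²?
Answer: 1/455 ≈ 0.0021978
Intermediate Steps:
n = 9 (n = 3² = 9)
1/(((90 - 15) + n) + ((308 + 34) + 29)) = 1/(((90 - 15) + 9) + ((308 + 34) + 29)) = 1/((75 + 9) + (342 + 29)) = 1/(84 + 371) = 1/455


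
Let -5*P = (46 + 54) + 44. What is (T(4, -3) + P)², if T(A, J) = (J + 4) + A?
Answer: 14161/25 ≈ 566.44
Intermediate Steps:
T(A, J) = 4 + A + J (T(A, J) = (4 + J) + A = 4 + A + J)
P = -144/5 (P = -((46 + 54) + 44)/5 = -(100 + 44)/5 = -⅕*144 = -144/5 ≈ -28.800)
(T(4, -3) + P)² = ((4 + 4 - 3) - 144/5)² = (5 - 144/5)² = (-119/5)² = 14161/25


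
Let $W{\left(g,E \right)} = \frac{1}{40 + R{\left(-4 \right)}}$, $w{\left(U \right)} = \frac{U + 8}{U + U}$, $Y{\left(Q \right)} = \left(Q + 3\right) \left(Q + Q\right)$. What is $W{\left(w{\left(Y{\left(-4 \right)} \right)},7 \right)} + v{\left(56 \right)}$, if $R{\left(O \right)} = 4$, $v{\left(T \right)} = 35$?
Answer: $\frac{1541}{44} \approx 35.023$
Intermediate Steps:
$Y{\left(Q \right)} = 2 Q \left(3 + Q\right)$ ($Y{\left(Q \right)} = \left(3 + Q\right) 2 Q = 2 Q \left(3 + Q\right)$)
$w{\left(U \right)} = \frac{8 + U}{2 U}$
$W{\left(g,E \right)} = \frac{1}{44}$ ($W{\left(g,E \right)} = \frac{1}{40 + 4} = \frac{1}{44}$)
$W{\left(w{\left(Y{\left(-4 \right)} \right)},7 \right)} + v{\left(56 \right)} = \frac{1}{44} + 35 = \frac{1541}{44}$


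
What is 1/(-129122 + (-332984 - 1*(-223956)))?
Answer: -1/238150 ≈ -4.1990e-6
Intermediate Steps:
1/(-129122 + (-332984 - 1*(-223956))) = 1/(-129122 + (-332984 + 223956)) = 1/(-129122 - 109028) = 1/(-238150) = -1/238150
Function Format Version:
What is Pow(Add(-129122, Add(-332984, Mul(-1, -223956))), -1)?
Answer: Rational(-1, 238150) ≈ -4.1990e-6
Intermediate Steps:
Pow(Add(-129122, Add(-332984, Mul(-1, -223956))), -1) = Pow(Add(-129122, Add(-332984, 223956)), -1) = Pow(Add(-129122, -109028), -1) = Pow(-238150, -1) = Rational(-1, 238150)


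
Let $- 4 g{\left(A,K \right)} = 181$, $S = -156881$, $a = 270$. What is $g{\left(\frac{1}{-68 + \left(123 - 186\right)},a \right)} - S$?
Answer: $\frac{627343}{4} \approx 1.5684 \cdot 10^{5}$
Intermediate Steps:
$g{\left(A,K \right)} = - \frac{181}{4}$ ($g{\left(A,K \right)} = \left(- \frac{1}{4}\right) 181 = - \frac{181}{4}$)
$g{\left(\frac{1}{-68 + \left(123 - 186\right)},a \right)} - S = - \frac{181}{4} - -156881 = - \frac{181}{4} + 156881 = \frac{627343}{4}$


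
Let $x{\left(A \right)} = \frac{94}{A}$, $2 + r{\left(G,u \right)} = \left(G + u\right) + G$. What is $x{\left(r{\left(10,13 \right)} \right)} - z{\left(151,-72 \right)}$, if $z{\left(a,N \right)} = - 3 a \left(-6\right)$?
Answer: $- \frac{84164}{31} \approx -2715.0$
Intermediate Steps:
$z{\left(a,N \right)} = 18 a$
$r{\left(G,u \right)} = -2 + u + 2 G$ ($r{\left(G,u \right)} = -2 + \left(\left(G + u\right) + G\right) = -2 + \left(u + 2 G\right) = -2 + u + 2 G$)
$x{\left(r{\left(10,13 \right)} \right)} - z{\left(151,-72 \right)} = \frac{94}{-2 + 13 + 2 \cdot 10} - 18 \cdot 151 = \frac{94}{-2 + 13 + 20} - 2718 = \frac{94}{31} - 2718 = - \frac{84164}{31}$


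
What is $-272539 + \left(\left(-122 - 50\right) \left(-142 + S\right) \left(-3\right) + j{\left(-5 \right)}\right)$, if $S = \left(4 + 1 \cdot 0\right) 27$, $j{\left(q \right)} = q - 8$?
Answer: $-290096$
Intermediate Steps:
$j{\left(q \right)} = -8 + q$ ($j{\left(q \right)} = q - 8 = -8 + q$)
$S = 108$ ($S = \left(4 + 0\right) 27 = 4 \cdot 27 = 108$)
$-272539 + \left(\left(-122 - 50\right) \left(-142 + S\right) \left(-3\right) + j{\left(-5 \right)}\right) = -272539 + \left(\left(-122 - 50\right) \left(-142 + 108\right) \left(-3\right) - 13\right) = -272539 + \left(\left(-172\right) \left(-34\right) \left(-3\right) - 13\right) = -272539 + \left(5848 \left(-3\right) - 13\right) = -272539 - 17557 = -290096$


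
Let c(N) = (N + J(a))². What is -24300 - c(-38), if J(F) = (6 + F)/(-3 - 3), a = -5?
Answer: -927241/36 ≈ -25757.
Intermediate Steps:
J(F) = -1 - F/6 (J(F) = (6 + F)/(-6) = (6 + F)*(-⅙) = -1 - F/6)
c(N) = (-⅙ + N)² (c(N) = (N + (-1 - ⅙*(-5)))² = (N + (-1 + ⅚))² = (N - ⅙)² = (-⅙ + N)²)
-24300 - c(-38) = -24300 - (-1 + 6*(-38))²/36 = -24300 - (-1 - 228)²/36 = -24300 - (-229)²/36 = -24300 - 52441/36 = -927241/36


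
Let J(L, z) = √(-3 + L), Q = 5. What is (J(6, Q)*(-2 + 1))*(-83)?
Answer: 83*√3 ≈ 143.76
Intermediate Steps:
(J(6, Q)*(-2 + 1))*(-83) = (√(-3 + 6)*(-2 + 1))*(-83) = (√3*(-1))*(-83) = -√3*(-83) = 83*√3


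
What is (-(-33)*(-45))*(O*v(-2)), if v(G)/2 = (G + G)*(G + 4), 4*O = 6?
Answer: 35640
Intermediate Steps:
O = 3/2 (O = (¼)*6 = 3/2 ≈ 1.5000)
v(G) = 4*G*(4 + G) (v(G) = 2*((G + G)*(G + 4)) = 2*((2*G)*(4 + G)) = 2*(2*G*(4 + G)) = 4*G*(4 + G))
(-(-33)*(-45))*(O*v(-2)) = (-(-33)*(-45))*(3*(4*(-2)*(4 - 2))/2) = (-33*45)*(3*(4*(-2)*2)/2) = -4455*(-16)/2 = -1485*(-24) = 35640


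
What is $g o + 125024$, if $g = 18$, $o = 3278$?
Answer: $184028$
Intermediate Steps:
$g o + 125024 = 18 \cdot 3278 + 125024 = 59004 + 125024 = 184028$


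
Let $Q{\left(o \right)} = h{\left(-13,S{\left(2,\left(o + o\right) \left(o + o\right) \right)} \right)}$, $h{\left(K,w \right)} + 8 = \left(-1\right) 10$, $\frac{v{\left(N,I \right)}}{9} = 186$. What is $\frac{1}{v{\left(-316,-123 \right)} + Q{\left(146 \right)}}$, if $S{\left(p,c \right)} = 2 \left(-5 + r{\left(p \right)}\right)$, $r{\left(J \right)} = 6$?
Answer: $\frac{1}{1656} \approx 0.00060386$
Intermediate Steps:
$S{\left(p,c \right)} = 2$ ($S{\left(p,c \right)} = 2 \left(-5 + 6\right) = 2 \cdot 1 = 2$)
$v{\left(N,I \right)} = 1674$ ($v{\left(N,I \right)} = 9 \cdot 186 = 1674$)
$h{\left(K,w \right)} = -18$ ($h{\left(K,w \right)} = -8 - 10 = -18$)
$Q{\left(o \right)} = -18$
$\frac{1}{v{\left(-316,-123 \right)} + Q{\left(146 \right)}} = \frac{1}{1674 - 18} = \frac{1}{1656}$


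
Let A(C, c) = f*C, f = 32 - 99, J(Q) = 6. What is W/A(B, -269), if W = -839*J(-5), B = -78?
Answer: -839/871 ≈ -0.96326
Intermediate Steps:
f = -67
A(C, c) = -67*C
W = -5034 (W = -839*6 = -5034)
W/A(B, -269) = -5034/((-67*(-78))) = -5034/5226 = -5034*1/5226 = -839/871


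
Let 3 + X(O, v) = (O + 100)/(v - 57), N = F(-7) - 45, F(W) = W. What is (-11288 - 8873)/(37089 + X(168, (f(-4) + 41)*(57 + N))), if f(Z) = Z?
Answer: -645152/1186819 ≈ -0.54360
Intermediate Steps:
N = -52 (N = -7 - 45 = -52)
X(O, v) = -3 + (100 + O)/(-57 + v) (X(O, v) = -3 + (O + 100)/(v - 57) = -3 + (100 + O)/(-57 + v))
(-11288 - 8873)/(37089 + X(168, (f(-4) + 41)*(57 + N))) = (-11288 - 8873)/(37089 + (271 + 168 - 3*(-4 + 41)*(57 - 52))/(-57 + (-4 + 41)*(57 - 52))) = -20161/(37089 + (271 + 168 - 111*5)/(-57 + 37*5)) = -20161/(37089 + (271 + 168 - 3*185)/(-57 + 185)) = -20161/(37089 + (271 + 168 - 555)/128) = -20161/(37089 + (1/128)*(-116)) = -20161/(37089 - 29/32) = -20161/1186819/32 = -20161*32/1186819 = -645152/1186819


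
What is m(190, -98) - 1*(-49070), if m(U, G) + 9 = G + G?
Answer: 48865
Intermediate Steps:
m(U, G) = -9 + 2*G (m(U, G) = -9 + (G + G) = -9 + 2*G)
m(190, -98) - 1*(-49070) = (-9 + 2*(-98)) - 1*(-49070) = (-9 - 196) + 49070 = -205 + 49070 = 48865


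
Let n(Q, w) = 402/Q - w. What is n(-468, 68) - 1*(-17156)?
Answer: 1332797/78 ≈ 17087.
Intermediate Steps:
n(Q, w) = -w + 402/Q
n(-468, 68) - 1*(-17156) = (-1*68 + 402/(-468)) - 1*(-17156) = (-68 + 402*(-1/468)) + 17156 = (-68 - 67/78) + 17156 = -5371/78 + 17156 = 1332797/78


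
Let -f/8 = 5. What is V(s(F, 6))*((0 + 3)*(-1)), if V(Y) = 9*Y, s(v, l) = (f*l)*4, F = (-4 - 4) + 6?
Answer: 25920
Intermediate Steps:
f = -40 (f = -8*5 = -40)
F = -2 (F = -8 + 6 = -2)
s(v, l) = -160*l (s(v, l) = -40*l*4 = -160*l)
V(s(F, 6))*((0 + 3)*(-1)) = (9*(-160*6))*((0 + 3)*(-1)) = (9*(-960))*(3*(-1)) = -8640*(-3) = 25920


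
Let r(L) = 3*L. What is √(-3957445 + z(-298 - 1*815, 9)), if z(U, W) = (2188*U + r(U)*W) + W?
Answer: I*√6422731 ≈ 2534.3*I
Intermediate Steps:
z(U, W) = W + 2188*U + 3*U*W (z(U, W) = (2188*U + (3*U)*W) + W = (2188*U + 3*U*W) + W = W + 2188*U + 3*U*W)
√(-3957445 + z(-298 - 1*815, 9)) = √(-3957445 + (9 + 2188*(-298 - 1*815) + 3*(-298 - 1*815)*9)) = √(-3957445 + (9 + 2188*(-298 - 815) + 3*(-298 - 815)*9)) = √(-3957445 + (9 + 2188*(-1113) + 3*(-1113)*9)) = √(-3957445 + (9 - 2435244 - 30051)) = √(-3957445 - 2465286) = √(-6422731) = I*√6422731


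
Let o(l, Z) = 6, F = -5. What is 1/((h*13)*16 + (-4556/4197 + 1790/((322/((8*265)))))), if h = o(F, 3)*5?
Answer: 675717/12179128364 ≈ 5.5482e-5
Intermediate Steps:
h = 30 (h = 6*5 = 30)
1/((h*13)*16 + (-4556/4197 + 1790/((322/((8*265)))))) = 1/((30*13)*16 + (-4556/4197 + 1790/((322/((8*265)))))) = 1/(390*16 + (-4556*1/4197 + 1790/((322/2120)))) = 1/(6240 + (-4556/4197 + 1790/((322*(1/2120))))) = 1/(6240 + (-4556/4197 + 1790/(161/1060))) = 1/(6240 + (-4556/4197 + 1790*(1060/161))) = 1/(6240 + (-4556/4197 + 1897400/161)) = 1/(6240 + 7962654284/675717) = 1/(12179128364/675717) = 675717/12179128364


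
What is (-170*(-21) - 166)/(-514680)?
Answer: -851/128670 ≈ -0.0066138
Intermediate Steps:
(-170*(-21) - 166)/(-514680) = (-85*(-42) - 166)*(-1/514680) = (3570 - 166)*(-1/514680) = 3404*(-1/514680) = -851/128670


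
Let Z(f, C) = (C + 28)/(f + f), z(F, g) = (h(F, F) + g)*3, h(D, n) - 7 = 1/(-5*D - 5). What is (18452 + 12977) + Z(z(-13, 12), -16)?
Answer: 35860609/1141 ≈ 31429.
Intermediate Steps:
h(D, n) = 7 + 1/(-5 - 5*D) (h(D, n) = 7 + 1/(-5*D - 5) = 7 + 1/(-5 - 5*D))
z(F, g) = 3*g + 3*(34 + 35*F)/(5*(1 + F)) (z(F, g) = ((34 + 35*F)/(5*(1 + F)) + g)*3 = (g + (34 + 35*F)/(5*(1 + F)))*3 = 3*g + 3*(34 + 35*F)/(5*(1 + F)))
Z(f, C) = (28 + C)/(2*f) (Z(f, C) = (28 + C)/((2*f)) = (28 + C)*(1/(2*f)) = (28 + C)/(2*f))
(18452 + 12977) + Z(z(-13, 12), -16) = (18452 + 12977) + (28 - 16)/(2*((3*(34 + 35*(-13) + 5*12*(1 - 13))/(5*(1 - 13))))) = 31429 + (1/2)*12/((3/5)*(34 - 455 + 5*12*(-12))/(-12)) = 31429 + (1/2)*12/((3/5)*(-1/12)*(34 - 455 - 720)) = 31429 + (1/2)*12/((3/5)*(-1/12)*(-1141)) = 31429 + (1/2)*12/(1141/20) = 31429 + (1/2)*(20/1141)*12 = 31429 + 120/1141 = 35860609/1141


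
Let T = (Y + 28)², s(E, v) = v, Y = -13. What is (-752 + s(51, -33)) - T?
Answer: -1010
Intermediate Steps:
T = 225 (T = (-13 + 28)² = 15² = 225)
(-752 + s(51, -33)) - T = (-752 - 33) - 1*225 = -785 - 225 = -1010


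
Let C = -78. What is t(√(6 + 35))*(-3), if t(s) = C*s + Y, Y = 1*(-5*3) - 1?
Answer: 48 + 234*√41 ≈ 1546.3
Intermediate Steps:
Y = -16 (Y = 1*(-15) - 1 = -15 - 1 = -16)
t(s) = -16 - 78*s (t(s) = -78*s - 16 = -16 - 78*s)
t(√(6 + 35))*(-3) = (-16 - 78*√(6 + 35))*(-3) = (-16 - 78*√41)*(-3) = 48 + 234*√41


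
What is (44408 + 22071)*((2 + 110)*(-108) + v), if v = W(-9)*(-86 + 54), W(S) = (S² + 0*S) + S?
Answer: -957297600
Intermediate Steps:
W(S) = S + S² (W(S) = (S² + 0) + S = S² + S = S + S²)
v = -2304 (v = (-9*(1 - 9))*(-86 + 54) = -9*(-8)*(-32) = 72*(-32) = -2304)
(44408 + 22071)*((2 + 110)*(-108) + v) = (44408 + 22071)*((2 + 110)*(-108) - 2304) = 66479*(112*(-108) - 2304) = 66479*(-12096 - 2304) = 66479*(-14400) = -957297600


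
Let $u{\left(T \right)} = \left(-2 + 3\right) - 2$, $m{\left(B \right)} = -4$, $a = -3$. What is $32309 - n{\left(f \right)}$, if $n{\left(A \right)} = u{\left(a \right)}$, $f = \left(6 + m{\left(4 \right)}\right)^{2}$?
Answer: $32310$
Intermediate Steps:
$f = 4$ ($f = \left(6 - 4\right)^{2} = 2^{2} = 4$)
$u{\left(T \right)} = -1$ ($u{\left(T \right)} = 1 - 2 = -1$)
$n{\left(A \right)} = -1$
$32309 - n{\left(f \right)} = 32309 - -1 = 32309 + 1 = 32310$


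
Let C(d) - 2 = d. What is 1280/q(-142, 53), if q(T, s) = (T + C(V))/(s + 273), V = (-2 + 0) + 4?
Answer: -208640/69 ≈ -3023.8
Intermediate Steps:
V = 2 (V = -2 + 4 = 2)
C(d) = 2 + d
q(T, s) = (4 + T)/(273 + s) (q(T, s) = (T + (2 + 2))/(s + 273) = (T + 4)/(273 + s) = (4 + T)/(273 + s))
1280/q(-142, 53) = 1280/(((4 - 142)/(273 + 53))) = 1280/((-138/326)) = 1280/(((1/326)*(-138))) = 1280/(-69/163) = 1280*(-163/69) = -208640/69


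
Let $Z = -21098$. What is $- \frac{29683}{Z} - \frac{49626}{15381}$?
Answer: $- \frac{65606125}{36056482} \approx -1.8195$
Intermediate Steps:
$- \frac{29683}{Z} - \frac{49626}{15381} = - \frac{29683}{-21098} - \frac{49626}{15381} = \left(-29683\right) \left(- \frac{1}{21098}\right) - \frac{5514}{1709} = \frac{29683}{21098} - \frac{5514}{1709} = - \frac{65606125}{36056482}$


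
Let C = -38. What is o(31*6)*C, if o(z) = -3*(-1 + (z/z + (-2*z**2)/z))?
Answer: -42408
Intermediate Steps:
o(z) = 6*z (o(z) = -3*(-1 + (1 - 2*z)) = -(-6)*z = 6*z)
o(31*6)*C = (6*(31*6))*(-38) = (6*186)*(-38) = 1116*(-38) = -42408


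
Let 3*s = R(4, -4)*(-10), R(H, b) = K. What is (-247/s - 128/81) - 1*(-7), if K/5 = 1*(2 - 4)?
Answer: -16121/8100 ≈ -1.9902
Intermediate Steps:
K = -10 (K = 5*(1*(2 - 4)) = 5*(1*(-2)) = 5*(-2) = -10)
R(H, b) = -10
s = 100/3 (s = (-10*(-10))/3 = (⅓)*100 = 100/3 ≈ 33.333)
(-247/s - 128/81) - 1*(-7) = (-247/100/3 - 128/81) - 1*(-7) = (-247*3/100 - 128*1/81) + 7 = (-741/100 - 128/81) + 7 = -72821/8100 + 7 = -16121/8100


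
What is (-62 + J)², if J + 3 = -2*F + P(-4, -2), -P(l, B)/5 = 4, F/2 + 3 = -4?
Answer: 3249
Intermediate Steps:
F = -14 (F = -6 + 2*(-4) = -6 - 8 = -14)
P(l, B) = -20 (P(l, B) = -5*4 = -20)
J = 5 (J = -3 + (-2*(-14) - 20) = -3 + (28 - 20) = -3 + 8 = 5)
(-62 + J)² = (-62 + 5)² = (-57)² = 3249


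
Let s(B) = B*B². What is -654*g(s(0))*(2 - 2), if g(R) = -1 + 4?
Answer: 0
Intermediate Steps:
s(B) = B³
g(R) = 3
-654*g(s(0))*(2 - 2) = -1962*(2 - 2) = -1962*0 = -654*0 = 0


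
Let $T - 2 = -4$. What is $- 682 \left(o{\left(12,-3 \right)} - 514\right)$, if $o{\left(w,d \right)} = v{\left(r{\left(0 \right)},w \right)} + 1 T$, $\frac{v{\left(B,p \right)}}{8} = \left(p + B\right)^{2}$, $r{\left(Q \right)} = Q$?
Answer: $-433752$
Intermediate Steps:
$T = -2$ ($T = 2 - 4 = -2$)
$v{\left(B,p \right)} = 8 \left(B + p\right)^{2}$ ($v{\left(B,p \right)} = 8 \left(p + B\right)^{2} = 8 \left(B + p\right)^{2}$)
$o{\left(w,d \right)} = -2 + 8 w^{2}$ ($o{\left(w,d \right)} = 8 \left(0 + w\right)^{2} + 1 \left(-2\right) = 8 w^{2} - 2 = -2 + 8 w^{2}$)
$- 682 \left(o{\left(12,-3 \right)} - 514\right) = - 682 \left(\left(-2 + 8 \cdot 12^{2}\right) - 514\right) = - 682 \left(\left(-2 + 8 \cdot 144\right) - 514\right) = - 682 \left(\left(-2 + 1152\right) - 514\right) = - 682 \left(1150 - 514\right) = \left(-682\right) 636 = -433752$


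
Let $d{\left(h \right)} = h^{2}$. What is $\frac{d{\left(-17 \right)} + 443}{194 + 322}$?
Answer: $\frac{61}{43} \approx 1.4186$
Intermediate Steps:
$\frac{d{\left(-17 \right)} + 443}{194 + 322} = \frac{\left(-17\right)^{2} + 443}{194 + 322} = \frac{289 + 443}{516} = 732 \cdot \frac{1}{516} = \frac{61}{43}$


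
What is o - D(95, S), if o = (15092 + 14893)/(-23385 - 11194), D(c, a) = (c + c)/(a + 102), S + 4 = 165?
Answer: -14456065/9094277 ≈ -1.5896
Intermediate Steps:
S = 161 (S = -4 + 165 = 161)
D(c, a) = 2*c/(102 + a) (D(c, a) = (2*c)/(102 + a) = 2*c/(102 + a))
o = -29985/34579 (o = 29985/(-34579) = 29985*(-1/34579) = -29985/34579 ≈ -0.86714)
o - D(95, S) = -29985/34579 - 2*95/(102 + 161) = -29985/34579 - 2*95/263 = -29985/34579 - 1*190/263 = -29985/34579 - 190/263 = -14456065/9094277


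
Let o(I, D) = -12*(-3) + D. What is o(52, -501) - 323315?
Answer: -323780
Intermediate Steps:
o(I, D) = 36 + D
o(52, -501) - 323315 = (36 - 501) - 323315 = -465 - 323315 = -323780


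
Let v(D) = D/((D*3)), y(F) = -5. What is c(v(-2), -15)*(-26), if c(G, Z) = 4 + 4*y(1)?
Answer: 416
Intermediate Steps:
v(D) = ⅓ (v(D) = D/((3*D)) = D*(1/(3*D)) = ⅓)
c(G, Z) = -16 (c(G, Z) = 4 + 4*(-5) = 4 - 20 = -16)
c(v(-2), -15)*(-26) = -16*(-26) = 416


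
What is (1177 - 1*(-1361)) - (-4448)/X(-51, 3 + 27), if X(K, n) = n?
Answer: 40294/15 ≈ 2686.3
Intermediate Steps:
(1177 - 1*(-1361)) - (-4448)/X(-51, 3 + 27) = (1177 - 1*(-1361)) - (-4448)/(3 + 27) = (1177 + 1361) - (-4448)/30 = 2538 - (-4448)/30 = 2538 - 1*(-2224/15) = 2538 + 2224/15 = 40294/15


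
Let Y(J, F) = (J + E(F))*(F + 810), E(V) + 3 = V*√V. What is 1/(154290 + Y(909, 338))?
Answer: -597189/24731814149902 + 1261078*√2/12365907074951 ≈ 1.2008e-7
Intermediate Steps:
E(V) = -3 + V^(3/2) (E(V) = -3 + V*√V = -3 + V^(3/2))
Y(J, F) = (810 + F)*(-3 + J + F^(3/2)) (Y(J, F) = (J + (-3 + F^(3/2)))*(F + 810) = (-3 + J + F^(3/2))*(810 + F) = (810 + F)*(-3 + J + F^(3/2)))
1/(154290 + Y(909, 338)) = 1/(154290 + (-2430 + 810*909 + 810*338^(3/2) + 338*909 + 338*(-3 + 338^(3/2)))) = 1/(154290 + (-2430 + 736290 + 810*(4394*√2) + 307242 + 338*(-3 + 4394*√2))) = 1/(154290 + (-2430 + 736290 + 3559140*√2 + 307242 + (-1014 + 1485172*√2))) = 1/(154290 + (1040088 + 5044312*√2)) = 1/(1194378 + 5044312*√2)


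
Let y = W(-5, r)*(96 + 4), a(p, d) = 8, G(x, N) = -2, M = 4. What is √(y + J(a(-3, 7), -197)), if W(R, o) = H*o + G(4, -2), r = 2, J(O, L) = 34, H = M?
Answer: √634 ≈ 25.179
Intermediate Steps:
H = 4
W(R, o) = -2 + 4*o (W(R, o) = 4*o - 2 = -2 + 4*o)
y = 600 (y = (-2 + 4*2)*(96 + 4) = (-2 + 8)*100 = 6*100 = 600)
√(y + J(a(-3, 7), -197)) = √(600 + 34) = √634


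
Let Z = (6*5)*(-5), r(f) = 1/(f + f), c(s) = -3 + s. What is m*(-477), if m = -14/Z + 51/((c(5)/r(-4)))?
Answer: 590367/400 ≈ 1475.9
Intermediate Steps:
r(f) = 1/(2*f)
Z = -150 (Z = 30*(-5) = -150)
m = -3713/1200 (m = -14/(-150) + 51/(((-3 + 5)/(((½)/(-4))))) = -14*(-1/150) + 51/((2/(((½)*(-¼))))) = 7/75 + 51/((2/(-⅛))) = 7/75 + 51/((2*(-8))) = 7/75 + 51/(-16) = 7/75 + 51*(-1/16) = 7/75 - 51/16 = -3713/1200 ≈ -3.0942)
m*(-477) = -3713/1200*(-477) = 590367/400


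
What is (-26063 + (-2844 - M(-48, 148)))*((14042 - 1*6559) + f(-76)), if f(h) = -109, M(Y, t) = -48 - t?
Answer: -211714914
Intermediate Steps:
(-26063 + (-2844 - M(-48, 148)))*((14042 - 1*6559) + f(-76)) = (-26063 + (-2844 - (-48 - 1*148)))*((14042 - 1*6559) - 109) = (-26063 + (-2844 - (-48 - 148)))*((14042 - 6559) - 109) = (-26063 + (-2844 - 1*(-196)))*(7483 - 109) = (-26063 + (-2844 + 196))*7374 = (-26063 - 2648)*7374 = -28711*7374 = -211714914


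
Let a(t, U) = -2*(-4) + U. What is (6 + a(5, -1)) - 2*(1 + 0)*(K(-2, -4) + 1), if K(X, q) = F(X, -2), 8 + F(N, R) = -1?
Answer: 29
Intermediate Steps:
F(N, R) = -9 (F(N, R) = -8 - 1 = -9)
K(X, q) = -9
a(t, U) = 8 + U
(6 + a(5, -1)) - 2*(1 + 0)*(K(-2, -4) + 1) = (6 + (8 - 1)) - 2*(1 + 0)*(-9 + 1) = (6 + 7) - 2*(-8) = 13 - 2*(-8) = 13 + 16 = 29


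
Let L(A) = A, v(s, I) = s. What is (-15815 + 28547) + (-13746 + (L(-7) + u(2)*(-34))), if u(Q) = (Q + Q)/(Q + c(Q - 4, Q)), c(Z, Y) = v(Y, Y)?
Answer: -1055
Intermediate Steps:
c(Z, Y) = Y
u(Q) = 1 (u(Q) = (Q + Q)/(Q + Q) = (2*Q)/((2*Q)) = (2*Q)*(1/(2*Q)) = 1)
(-15815 + 28547) + (-13746 + (L(-7) + u(2)*(-34))) = (-15815 + 28547) + (-13746 + (-7 + 1*(-34))) = 12732 + (-13746 + (-7 - 34)) = 12732 + (-13746 - 41) = 12732 - 13787 = -1055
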